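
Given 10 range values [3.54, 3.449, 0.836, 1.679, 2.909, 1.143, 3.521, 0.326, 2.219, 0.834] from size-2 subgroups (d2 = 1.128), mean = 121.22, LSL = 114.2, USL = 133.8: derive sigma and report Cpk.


R_bar = (3.54 + 3.449 + 0.836 + 1.679 + 2.909 + 1.143 + 3.521 + 0.326 + 2.219 + 0.834) / 10 = 2.0456
sigma = R_bar / d2 = 2.0456 / 1.128 = 1.8134752
Cp = (USL - LSL)/(6*sigma) = (133.8 - 114.2)/(6*1.8134752) = 1.8013
Cpu = (133.8 - 121.22)/(3*1.8134752) = 2.3123
Cpl = (121.22 - 114.2)/(3*1.8134752) = 1.2903
Cpk = min(Cpu, Cpl) = 1.2903

1.2903


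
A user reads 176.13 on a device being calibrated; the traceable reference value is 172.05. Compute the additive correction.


Correction = standard - reading
= 172.05 - 176.13
= -4.0800

-4.0800


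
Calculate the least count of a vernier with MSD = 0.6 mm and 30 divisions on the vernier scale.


LC = MSD / n_div
= 0.6 / 30
= 0.0200

0.0200


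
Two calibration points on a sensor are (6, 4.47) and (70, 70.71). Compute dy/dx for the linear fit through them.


slope = (y2 - y1) / (x2 - x1)
= (70.71 - 4.47) / (70 - 6)
= 66.2400 / 64
= 1.0350

1.0350


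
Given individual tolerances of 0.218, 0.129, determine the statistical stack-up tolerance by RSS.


RSS = sqrt(0.218^2 + 0.129^2)
= sqrt(0.064165)
= 0.2533

0.2533


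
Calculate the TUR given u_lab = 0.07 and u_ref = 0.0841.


TUR = u_lab / u_ref
= 0.07 / 0.0841
= 0.8323

0.8323


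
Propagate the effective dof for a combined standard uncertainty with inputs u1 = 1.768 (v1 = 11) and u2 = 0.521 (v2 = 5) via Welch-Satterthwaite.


uc = sqrt(u1^2 + u2^2) = sqrt(1.768^2 + 0.521^2) = 1.8431671
v_eff = uc^4 / (u1^4/v1 + u2^4/v2)
= 1.8431671^4 / (1.768^4/11 + 0.521^4/5)
= 11.541409 / 0.90298838
v_eff = 12.7813

12.7813


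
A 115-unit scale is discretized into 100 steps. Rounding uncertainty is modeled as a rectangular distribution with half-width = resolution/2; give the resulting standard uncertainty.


resolution = range / divisions
resolution = 115 / 100 = 1.15
u_res = resolution / (2*sqrt(3))
u_res = 1.15 / 3.4641016
u_res = 0.3320

0.3320


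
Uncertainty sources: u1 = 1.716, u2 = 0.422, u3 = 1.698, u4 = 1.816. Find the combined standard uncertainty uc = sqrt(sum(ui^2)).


uc = sqrt(1.716^2 + 0.422^2 + 1.698^2 + 1.816^2)
uc = sqrt(9.3038)
uc = 3.0502

3.0502


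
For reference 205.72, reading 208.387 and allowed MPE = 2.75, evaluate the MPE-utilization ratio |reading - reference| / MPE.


e = indication - reference = 208.387 - 205.72 = 2.6670
|e| = 2.6670
ratio = |e| / MPE = 2.6670 / 2.75
ratio = 0.9698

0.9698


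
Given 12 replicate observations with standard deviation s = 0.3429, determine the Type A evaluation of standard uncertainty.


u_A = s / sqrt(n)
u_A = 0.3429 / sqrt(12)
u_A = 0.3429 / 3.4641016
u_A = 0.0990

0.0990


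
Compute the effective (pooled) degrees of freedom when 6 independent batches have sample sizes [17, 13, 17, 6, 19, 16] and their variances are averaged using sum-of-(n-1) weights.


nu = sum_i (n_i - 1)
nu = ((17 - 1) + (13 - 1) + (17 - 1) + (6 - 1) + (19 - 1) + (16 - 1))
nu = 16 + 12 + 16 + 5 + 18 + 15
nu = 82

82


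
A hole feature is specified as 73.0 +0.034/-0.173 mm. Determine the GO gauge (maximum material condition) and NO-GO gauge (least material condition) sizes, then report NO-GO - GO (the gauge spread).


GO = nominal - lower_tol (smallest hole = maximum material condition)
GO = 73.0 - 0.173 = 72.827
NO-GO = nominal + upper_tol (largest hole = least material condition)
NO-GO = 73.0 + 0.034 = 73.034
spread = NO-GO - GO = 73.034 - 72.827 = 0.2070

0.2070


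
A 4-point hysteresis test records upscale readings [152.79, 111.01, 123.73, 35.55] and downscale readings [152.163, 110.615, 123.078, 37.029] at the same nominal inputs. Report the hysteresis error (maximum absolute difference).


|152.79 - 152.163| = 0.6270
|111.01 - 110.615| = 0.3950
|123.73 - 123.078| = 0.6520
|35.55 - 37.029| = 1.4790
hysteresis = max(diffs) = 1.4790

1.4790


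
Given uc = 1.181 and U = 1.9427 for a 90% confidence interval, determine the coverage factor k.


k = U / uc
k = 1.9427 / 1.181
k = 1.645

1.645


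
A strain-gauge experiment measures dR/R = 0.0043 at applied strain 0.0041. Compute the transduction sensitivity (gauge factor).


GF = (dR/R) / epsilon
= 0.0043 / 0.0041
= 1.0488

1.0488


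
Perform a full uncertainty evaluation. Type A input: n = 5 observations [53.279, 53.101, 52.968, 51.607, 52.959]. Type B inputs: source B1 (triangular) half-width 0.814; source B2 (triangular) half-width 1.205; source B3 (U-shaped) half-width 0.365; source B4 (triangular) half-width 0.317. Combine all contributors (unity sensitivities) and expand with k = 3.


mean = (53.279 + 53.101 + 52.968 + 51.607 + 52.959) / 5 = 52.7828
s = sqrt(sum((x - mean)^2)/(n-1)) = 0.66994716
u_A = s / sqrt(n) = 0.66994716 / sqrt(5) = 0.29960948
u_B1 = 0.814 / sqrt(6) = 0.33231411
u_B2 = 1.205 / sqrt(6) = 0.49193919
u_B3 = 0.365 / sqrt(2) = 0.25809398
u_B4 = 0.317 / sqrt(6) = 0.12941471
uc = sqrt(0.29960948^2 + 0.33231411^2 + 0.49193919^2 + 0.25809398^2 + 0.12941471^2) = 0.72495748
U = k * uc = 3 * 0.72495748
U = 2.1749

2.1749


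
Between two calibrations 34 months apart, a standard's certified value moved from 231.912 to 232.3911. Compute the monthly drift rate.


rate = (v2 - v1) / months
= (232.3911 - 231.912) / 34
= 0.4791 / 34
= 0.0141

0.0141


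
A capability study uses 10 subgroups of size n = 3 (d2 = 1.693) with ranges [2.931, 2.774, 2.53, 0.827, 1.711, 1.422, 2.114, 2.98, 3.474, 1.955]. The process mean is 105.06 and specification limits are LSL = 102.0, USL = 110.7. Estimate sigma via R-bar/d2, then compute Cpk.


R_bar = (2.931 + 2.774 + 2.53 + 0.827 + 1.711 + 1.422 + 2.114 + 2.98 + 3.474 + 1.955) / 10 = 2.2718
sigma = R_bar / d2 = 2.2718 / 1.693 = 1.3418783
Cp = (USL - LSL)/(6*sigma) = (110.7 - 102.0)/(6*1.3418783) = 1.0806
Cpu = (110.7 - 105.06)/(3*1.3418783) = 1.4010
Cpl = (105.06 - 102.0)/(3*1.3418783) = 0.7601
Cpk = min(Cpu, Cpl) = 0.7601

0.7601


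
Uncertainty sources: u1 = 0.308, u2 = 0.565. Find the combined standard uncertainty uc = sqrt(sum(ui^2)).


uc = sqrt(0.308^2 + 0.565^2)
uc = sqrt(0.414089)
uc = 0.6435

0.6435


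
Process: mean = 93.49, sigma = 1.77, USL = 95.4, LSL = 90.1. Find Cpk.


Cpu = (USL - mean) / (3*sigma) = (95.4 - 93.49) / (3*1.77) = 0.3597
Cpl = (mean - LSL) / (3*sigma) = (93.49 - 90.1) / (3*1.77) = 0.6384
Cpk = min(Cpu, Cpl) = 0.3597

0.3597


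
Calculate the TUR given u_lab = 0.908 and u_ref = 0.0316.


TUR = u_lab / u_ref
= 0.908 / 0.0316
= 28.7342

28.7342


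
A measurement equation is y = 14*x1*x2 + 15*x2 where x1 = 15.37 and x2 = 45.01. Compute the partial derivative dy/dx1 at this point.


y = 14*x1*x2 + 15*x2
dy/dx1 = 14*x2
Evaluate at x2 = 45.01: c1 = 14 * 45.01
c1 = 630.1400

630.1400


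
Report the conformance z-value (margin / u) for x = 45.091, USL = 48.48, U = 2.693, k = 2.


u = U / k = 2.693 / 2 = 1.3465
margin = |USL - x| = |48.48 - 45.091| = 3.389
z = margin / u = 3.389 / 1.3465
z = 2.5169

2.5169


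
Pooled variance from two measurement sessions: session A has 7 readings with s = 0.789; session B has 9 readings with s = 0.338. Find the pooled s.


s_p = sqrt(((n1-1)*s1^2 + (n2-1)*s2^2) / (n1+n2-2))
numerator = (7-1)*0.789^2 + (9-1)*0.338^2 = 3.735126 + 0.913952 = 4.649078
denominator = 7 + 9 - 2 = 14
s_p^2 = 4.649078 / 14 = 0.332077
s_p = sqrt(0.332077) = 0.5763

0.5763


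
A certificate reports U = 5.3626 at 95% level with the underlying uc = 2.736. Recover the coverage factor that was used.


k = U / uc
k = 5.3626 / 2.736
k = 1.96

1.96


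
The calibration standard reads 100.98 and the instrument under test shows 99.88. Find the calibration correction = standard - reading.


Correction = standard - reading
= 100.98 - 99.88
= 1.1000

1.1000


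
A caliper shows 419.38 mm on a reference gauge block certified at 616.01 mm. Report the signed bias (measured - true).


Systematic error = measured - true
= 419.38 - 616.01
= -196.6300

-196.6300


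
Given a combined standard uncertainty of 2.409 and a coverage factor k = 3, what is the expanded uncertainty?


U = k * uc
U = 3 * 2.409
U = 7.2270

7.2270


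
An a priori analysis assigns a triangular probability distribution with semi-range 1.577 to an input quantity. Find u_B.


u_B = half_width / sqrt(6)
u_B = 1.577 / 2.4494897
u_B = 0.6438

0.6438


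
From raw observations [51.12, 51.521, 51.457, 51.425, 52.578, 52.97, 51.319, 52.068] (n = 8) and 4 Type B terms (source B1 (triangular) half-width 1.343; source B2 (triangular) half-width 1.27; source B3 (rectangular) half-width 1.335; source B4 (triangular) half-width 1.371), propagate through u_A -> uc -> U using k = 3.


mean = (51.12 + 51.521 + 51.457 + 51.425 + 52.578 + 52.97 + 51.319 + 52.068) / 8 = 51.80725
s = sqrt(sum((x - mean)^2)/(n-1)) = 0.66283628
u_A = s / sqrt(n) = 0.66283628 / sqrt(8) = 0.23434801
u_B1 = 1.343 / sqrt(6) = 0.54827745
u_B2 = 1.27 / sqrt(6) = 0.51847533
u_B3 = 1.335 / sqrt(3) = 0.77076261
u_B4 = 1.371 / sqrt(6) = 0.55970841
uc = sqrt(0.23434801^2 + 0.54827745^2 + 0.51847533^2 + 0.77076261^2 + 0.55970841^2) = 1.2376156
U = k * uc = 3 * 1.2376156
U = 3.7128

3.7128


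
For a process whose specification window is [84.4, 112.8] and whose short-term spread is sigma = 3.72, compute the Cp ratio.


Cp = (USL - LSL) / (6 * sigma)
= (112.8 - 84.4) / (6 * 3.72)
= 28.4000 / 22.3200
= 1.2724

1.2724


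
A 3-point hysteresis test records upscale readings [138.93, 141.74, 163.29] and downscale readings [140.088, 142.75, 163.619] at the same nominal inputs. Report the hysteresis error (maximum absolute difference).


|138.93 - 140.088| = 1.1580
|141.74 - 142.75| = 1.0100
|163.29 - 163.619| = 0.3290
hysteresis = max(diffs) = 1.1580

1.1580


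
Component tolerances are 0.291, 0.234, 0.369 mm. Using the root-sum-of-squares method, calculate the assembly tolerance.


RSS = sqrt(0.291^2 + 0.234^2 + 0.369^2)
= sqrt(0.275598)
= 0.5250

0.5250


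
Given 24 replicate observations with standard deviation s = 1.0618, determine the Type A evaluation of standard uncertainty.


u_A = s / sqrt(n)
u_A = 1.0618 / sqrt(24)
u_A = 1.0618 / 4.8989795
u_A = 0.2167

0.2167


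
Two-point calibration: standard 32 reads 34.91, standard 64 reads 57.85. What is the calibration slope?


slope = (y2 - y1) / (x2 - x1)
= (57.85 - 34.91) / (64 - 32)
= 22.9400 / 32
= 0.7169

0.7169


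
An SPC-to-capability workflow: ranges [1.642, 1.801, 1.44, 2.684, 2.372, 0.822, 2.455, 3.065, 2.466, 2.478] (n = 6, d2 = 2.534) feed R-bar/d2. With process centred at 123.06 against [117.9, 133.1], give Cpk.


R_bar = (1.642 + 1.801 + 1.44 + 2.684 + 2.372 + 0.822 + 2.455 + 3.065 + 2.466 + 2.478) / 10 = 2.1225
sigma = R_bar / d2 = 2.1225 / 2.534 = 0.83760852
Cp = (USL - LSL)/(6*sigma) = (133.1 - 117.9)/(6*0.83760852) = 3.0245
Cpu = (133.1 - 123.06)/(3*0.83760852) = 3.9955
Cpl = (123.06 - 117.9)/(3*0.83760852) = 2.0535
Cpk = min(Cpu, Cpl) = 2.0535

2.0535


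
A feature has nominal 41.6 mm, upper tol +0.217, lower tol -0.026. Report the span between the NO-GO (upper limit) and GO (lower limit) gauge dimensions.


GO = nominal - lower_tol (smallest hole = maximum material condition)
GO = 41.6 - 0.026 = 41.574
NO-GO = nominal + upper_tol (largest hole = least material condition)
NO-GO = 41.6 + 0.217 = 41.817
spread = NO-GO - GO = 41.817 - 41.574 = 0.2430

0.2430


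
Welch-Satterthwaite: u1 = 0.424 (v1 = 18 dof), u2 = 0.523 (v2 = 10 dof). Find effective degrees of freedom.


uc = sqrt(u1^2 + u2^2) = sqrt(0.424^2 + 0.523^2) = 0.67327929
v_eff = uc^4 / (u1^4/v1 + u2^4/v2)
= 0.67327929^4 / (0.424^4/18 + 0.523^4/10)
= 0.20548543 / 0.0092773342
v_eff = 22.1492

22.1492


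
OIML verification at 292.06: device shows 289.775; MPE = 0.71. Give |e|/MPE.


e = indication - reference = 289.775 - 292.06 = -2.2850
|e| = 2.2850
ratio = |e| / MPE = 2.2850 / 0.71
ratio = 3.2183

3.2183


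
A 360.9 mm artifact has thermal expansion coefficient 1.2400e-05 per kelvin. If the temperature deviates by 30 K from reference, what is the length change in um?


dL = L * alpha * dT
= 360.9 * 1.2400e-05 * 30
= 0.1342548 mm
dL_um = 0.1342548 * 1000 = 134.2548 um

134.2548


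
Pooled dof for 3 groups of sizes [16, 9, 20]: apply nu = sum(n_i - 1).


nu = sum_i (n_i - 1)
nu = ((16 - 1) + (9 - 1) + (20 - 1))
nu = 15 + 8 + 19
nu = 42

42


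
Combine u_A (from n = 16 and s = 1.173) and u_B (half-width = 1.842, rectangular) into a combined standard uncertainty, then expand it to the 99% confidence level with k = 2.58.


u_A = s / sqrt(n) = 1.173 / sqrt(16) = 0.29325
u_B = half_width / sqrt(3) = 1.842 / sqrt(3) = 1.0634792
uc = sqrt(u_A^2 + u_B^2) = sqrt(0.29325^2 + 1.0634792^2) = 1.1031698
U = k * uc = 2.58 * 1.1031698
U = 2.8462

2.8462


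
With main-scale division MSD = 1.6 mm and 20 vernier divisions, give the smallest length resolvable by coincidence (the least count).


LC = MSD / n_div
= 1.6 / 20
= 0.0800

0.0800


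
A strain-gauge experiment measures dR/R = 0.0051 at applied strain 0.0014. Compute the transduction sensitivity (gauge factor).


GF = (dR/R) / epsilon
= 0.0051 / 0.0014
= 3.6429

3.6429


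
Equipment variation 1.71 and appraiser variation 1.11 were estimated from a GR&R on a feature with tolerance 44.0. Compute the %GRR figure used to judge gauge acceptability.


GRR = sqrt(EV^2 + AV^2) = sqrt(1.71^2 + 1.11^2) = 2.038676
%GRR = GRR / tol * 100 = 2.038676 / 44.0 * 100
%GRR = 4.6334

4.6334


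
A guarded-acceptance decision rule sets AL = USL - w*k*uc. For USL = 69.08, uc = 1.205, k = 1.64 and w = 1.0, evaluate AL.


U = k * uc = 1.64 * 1.205 = 1.9762
guard band g = w * U = 1.0 * 1.9762 = 1.9762
AL = USL - g = 69.08 - 1.9762
AL = 67.1038

67.1038


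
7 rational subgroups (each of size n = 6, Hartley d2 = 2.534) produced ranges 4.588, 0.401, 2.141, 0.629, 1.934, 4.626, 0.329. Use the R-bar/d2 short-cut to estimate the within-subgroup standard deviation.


R_bar = (4.588 + 0.401 + 2.141 + 0.629 + 1.934 + 4.626 + 0.329) / 7
R_bar = 14.648 / 7 = 2.0925714
sigma_hat = R_bar / d2 = 2.0925714 / 2.534 = 0.8258

0.8258


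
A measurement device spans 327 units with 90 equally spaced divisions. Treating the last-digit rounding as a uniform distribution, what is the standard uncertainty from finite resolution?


resolution = range / divisions
resolution = 327 / 90 = 3.6333333
u_res = resolution / (2*sqrt(3))
u_res = 3.6333333 / 3.4641016
u_res = 1.0489

1.0489


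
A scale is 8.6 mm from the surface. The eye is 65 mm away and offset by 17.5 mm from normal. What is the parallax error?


error = h * offset / d
= 8.6 * 17.5 / 65
= 2.3154

2.3154


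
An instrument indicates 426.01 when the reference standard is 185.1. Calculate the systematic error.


Systematic error = measured - true
= 426.01 - 185.1
= 240.9100

240.9100


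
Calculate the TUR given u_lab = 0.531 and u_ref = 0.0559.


TUR = u_lab / u_ref
= 0.531 / 0.0559
= 9.4991

9.4991


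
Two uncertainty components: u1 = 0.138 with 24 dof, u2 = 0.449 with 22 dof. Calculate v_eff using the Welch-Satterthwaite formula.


uc = sqrt(u1^2 + u2^2) = sqrt(0.138^2 + 0.449^2) = 0.46972865
v_eff = uc^4 / (u1^4/v1 + u2^4/v2)
= 0.46972865^4 / (0.138^4/24 + 0.449^4/22)
= 0.048684218 / 0.0018625188
v_eff = 26.1389

26.1389


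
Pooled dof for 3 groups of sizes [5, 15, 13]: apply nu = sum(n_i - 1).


nu = sum_i (n_i - 1)
nu = ((5 - 1) + (15 - 1) + (13 - 1))
nu = 4 + 14 + 12
nu = 30

30


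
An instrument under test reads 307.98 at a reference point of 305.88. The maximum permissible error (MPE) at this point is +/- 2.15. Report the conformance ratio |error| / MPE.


e = indication - reference = 307.98 - 305.88 = 2.1000
|e| = 2.1000
ratio = |e| / MPE = 2.1000 / 2.15
ratio = 0.9767

0.9767


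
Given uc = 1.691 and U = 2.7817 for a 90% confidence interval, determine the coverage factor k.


k = U / uc
k = 2.7817 / 1.691
k = 1.645

1.645


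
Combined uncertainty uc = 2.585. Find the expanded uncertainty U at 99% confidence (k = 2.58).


U = k * uc
U = 2.58 * 2.585
U = 6.6693

6.6693


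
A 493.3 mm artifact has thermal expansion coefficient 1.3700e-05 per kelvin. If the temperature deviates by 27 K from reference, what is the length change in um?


dL = L * alpha * dT
= 493.3 * 1.3700e-05 * 27
= 0.1824717 mm
dL_um = 0.1824717 * 1000 = 182.4717 um

182.4717


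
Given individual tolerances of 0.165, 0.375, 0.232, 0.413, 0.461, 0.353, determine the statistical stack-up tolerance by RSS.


RSS = sqrt(0.165^2 + 0.375^2 + 0.232^2 + 0.413^2 + 0.461^2 + 0.353^2)
= sqrt(0.729373)
= 0.8540

0.8540


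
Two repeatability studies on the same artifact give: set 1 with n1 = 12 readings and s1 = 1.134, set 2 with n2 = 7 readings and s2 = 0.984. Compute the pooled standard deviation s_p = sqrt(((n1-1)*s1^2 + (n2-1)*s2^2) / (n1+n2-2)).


s_p = sqrt(((n1-1)*s1^2 + (n2-1)*s2^2) / (n1+n2-2))
numerator = (12-1)*1.134^2 + (7-1)*0.984^2 = 14.145516 + 5.809536 = 19.955052
denominator = 12 + 7 - 2 = 17
s_p^2 = 19.955052 / 17 = 1.1738266
s_p = sqrt(1.1738266) = 1.0834

1.0834


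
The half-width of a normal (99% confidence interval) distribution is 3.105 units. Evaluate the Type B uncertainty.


u_B = half_width / 2.576
u_B = 3.105 / 2.576
u_B = 1.2054

1.2054


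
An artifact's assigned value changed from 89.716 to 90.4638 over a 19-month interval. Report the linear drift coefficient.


rate = (v2 - v1) / months
= (90.4638 - 89.716) / 19
= 0.7478 / 19
= 0.0394

0.0394


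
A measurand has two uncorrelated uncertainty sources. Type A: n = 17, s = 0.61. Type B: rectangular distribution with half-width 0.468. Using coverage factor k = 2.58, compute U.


u_A = s / sqrt(n) = 0.61 / sqrt(17) = 0.14794673
u_B = half_width / sqrt(3) = 0.468 / sqrt(3) = 0.27019993
uc = sqrt(u_A^2 + u_B^2) = sqrt(0.14794673^2 + 0.27019993^2) = 0.30805233
U = k * uc = 2.58 * 0.30805233
U = 0.7948

0.7948


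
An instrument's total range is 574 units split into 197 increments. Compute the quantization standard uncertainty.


resolution = range / divisions
resolution = 574 / 197 = 2.9137056
u_res = resolution / (2*sqrt(3))
u_res = 2.9137056 / 3.4641016
u_res = 0.8411

0.8411


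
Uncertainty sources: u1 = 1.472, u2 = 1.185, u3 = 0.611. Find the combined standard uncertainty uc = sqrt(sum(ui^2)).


uc = sqrt(1.472^2 + 1.185^2 + 0.611^2)
uc = sqrt(3.94433)
uc = 1.9860

1.9860


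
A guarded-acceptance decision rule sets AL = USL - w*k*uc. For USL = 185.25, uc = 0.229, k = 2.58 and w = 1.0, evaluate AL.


U = k * uc = 2.58 * 0.229 = 0.59082
guard band g = w * U = 1.0 * 0.59082 = 0.59082
AL = USL - g = 185.25 - 0.59082
AL = 184.6592

184.6592


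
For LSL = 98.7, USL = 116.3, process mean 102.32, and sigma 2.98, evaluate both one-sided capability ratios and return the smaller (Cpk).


Cpu = (USL - mean) / (3*sigma) = (116.3 - 102.32) / (3*2.98) = 1.5638
Cpl = (mean - LSL) / (3*sigma) = (102.32 - 98.7) / (3*2.98) = 0.4049
Cpk = min(Cpu, Cpl) = 0.4049

0.4049


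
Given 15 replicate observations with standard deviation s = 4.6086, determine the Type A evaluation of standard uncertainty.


u_A = s / sqrt(n)
u_A = 4.6086 / sqrt(15)
u_A = 4.6086 / 3.8729833
u_A = 1.1899

1.1899


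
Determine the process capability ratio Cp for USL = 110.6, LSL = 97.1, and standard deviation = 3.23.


Cp = (USL - LSL) / (6 * sigma)
= (110.6 - 97.1) / (6 * 3.23)
= 13.5000 / 19.3800
= 0.6966

0.6966


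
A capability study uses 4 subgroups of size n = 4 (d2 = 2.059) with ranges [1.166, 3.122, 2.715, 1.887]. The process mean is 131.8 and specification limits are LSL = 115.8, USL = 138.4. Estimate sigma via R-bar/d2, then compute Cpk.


R_bar = (1.166 + 3.122 + 2.715 + 1.887) / 4 = 2.2225
sigma = R_bar / d2 = 2.2225 / 2.059 = 1.0794075
Cp = (USL - LSL)/(6*sigma) = (138.4 - 115.8)/(6*1.0794075) = 3.4896
Cpu = (138.4 - 131.8)/(3*1.0794075) = 2.0382
Cpl = (131.8 - 115.8)/(3*1.0794075) = 4.9410
Cpk = min(Cpu, Cpl) = 2.0382

2.0382


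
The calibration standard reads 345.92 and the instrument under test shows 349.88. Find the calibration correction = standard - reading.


Correction = standard - reading
= 345.92 - 349.88
= -3.9600

-3.9600


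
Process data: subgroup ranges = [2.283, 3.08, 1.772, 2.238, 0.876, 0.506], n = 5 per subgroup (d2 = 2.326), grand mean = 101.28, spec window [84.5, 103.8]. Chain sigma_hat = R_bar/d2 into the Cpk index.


R_bar = (2.283 + 3.08 + 1.772 + 2.238 + 0.876 + 0.506) / 6 = 1.7925
sigma = R_bar / d2 = 1.7925 / 2.326 = 0.77063629
Cp = (USL - LSL)/(6*sigma) = (103.8 - 84.5)/(6*0.77063629) = 4.1740
Cpu = (103.8 - 101.28)/(3*0.77063629) = 1.0900
Cpl = (101.28 - 84.5)/(3*0.77063629) = 7.2581
Cpk = min(Cpu, Cpl) = 1.0900

1.0900


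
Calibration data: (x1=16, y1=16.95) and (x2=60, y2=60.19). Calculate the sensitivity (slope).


slope = (y2 - y1) / (x2 - x1)
= (60.19 - 16.95) / (60 - 16)
= 43.2400 / 44
= 0.9827

0.9827


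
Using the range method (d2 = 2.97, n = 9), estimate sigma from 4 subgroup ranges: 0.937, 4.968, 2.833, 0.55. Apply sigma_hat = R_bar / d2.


R_bar = (0.937 + 4.968 + 2.833 + 0.55) / 4
R_bar = 9.288 / 4 = 2.322
sigma_hat = R_bar / d2 = 2.322 / 2.97 = 0.7818

0.7818


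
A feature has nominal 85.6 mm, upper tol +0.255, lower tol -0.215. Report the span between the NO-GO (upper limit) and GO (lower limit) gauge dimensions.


GO = nominal - lower_tol (smallest hole = maximum material condition)
GO = 85.6 - 0.215 = 85.385
NO-GO = nominal + upper_tol (largest hole = least material condition)
NO-GO = 85.6 + 0.255 = 85.855
spread = NO-GO - GO = 85.855 - 85.385 = 0.4700

0.4700


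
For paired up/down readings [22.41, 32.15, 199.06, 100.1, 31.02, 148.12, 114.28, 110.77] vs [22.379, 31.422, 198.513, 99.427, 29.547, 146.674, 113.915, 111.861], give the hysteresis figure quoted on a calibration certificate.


|22.41 - 22.379| = 0.0310
|32.15 - 31.422| = 0.7280
|199.06 - 198.513| = 0.5470
|100.1 - 99.427| = 0.6730
|31.02 - 29.547| = 1.4730
|148.12 - 146.674| = 1.4460
|114.28 - 113.915| = 0.3650
|110.77 - 111.861| = 1.0910
hysteresis = max(diffs) = 1.4730

1.4730


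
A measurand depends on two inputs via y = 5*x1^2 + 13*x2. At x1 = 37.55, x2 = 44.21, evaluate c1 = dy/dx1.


y = 5*x1^2 + 13*x2
dy/dx1 = 2*5*x1
Evaluate at x1 = 37.55: c1 = 10 * 37.55
c1 = 375.5000

375.5000


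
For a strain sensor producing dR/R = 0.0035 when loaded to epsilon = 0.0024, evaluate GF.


GF = (dR/R) / epsilon
= 0.0035 / 0.0024
= 1.4583

1.4583


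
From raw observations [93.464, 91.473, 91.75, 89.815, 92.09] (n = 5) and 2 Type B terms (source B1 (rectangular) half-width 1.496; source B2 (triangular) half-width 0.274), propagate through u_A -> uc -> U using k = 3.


mean = (93.464 + 91.473 + 91.75 + 89.815 + 92.09) / 5 = 91.7184
s = sqrt(sum((x - mean)^2)/(n-1)) = 1.3104729
u_A = s / sqrt(n) = 1.3104729 / sqrt(5) = 0.5860613
u_B1 = 1.496 / sqrt(3) = 0.863716
u_B2 = 0.274 / sqrt(6) = 0.11186003
uc = sqrt(0.5860613^2 + 0.863716^2 + 0.11186003^2) = 1.0497551
U = k * uc = 3 * 1.0497551
U = 3.1493

3.1493


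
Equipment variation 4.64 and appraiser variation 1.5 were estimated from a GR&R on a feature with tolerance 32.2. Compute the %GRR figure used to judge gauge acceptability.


GRR = sqrt(EV^2 + AV^2) = sqrt(4.64^2 + 1.5^2) = 4.8764331
%GRR = GRR / tol * 100 = 4.8764331 / 32.2 * 100
%GRR = 15.1442

15.1442


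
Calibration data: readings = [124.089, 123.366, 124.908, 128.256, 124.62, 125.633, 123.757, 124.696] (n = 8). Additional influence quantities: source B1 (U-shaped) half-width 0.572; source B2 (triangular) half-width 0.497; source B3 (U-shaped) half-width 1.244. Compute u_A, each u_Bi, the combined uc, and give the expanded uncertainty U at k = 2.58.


mean = (124.089 + 123.366 + 124.908 + 128.256 + 124.62 + 125.633 + 123.757 + 124.696) / 8 = 124.915625
s = sqrt(sum((x - mean)^2)/(n-1)) = 1.5229425
u_A = s / sqrt(n) = 1.5229425 / sqrt(8) = 0.53844148
u_B1 = 0.572 / sqrt(2) = 0.40446508
u_B2 = 0.497 / sqrt(6) = 0.2028994
u_B3 = 1.244 / sqrt(2) = 0.87964084
uc = sqrt(0.53844148^2 + 0.40446508^2 + 0.2028994^2 + 0.87964084^2) = 1.1262537
U = k * uc = 2.58 * 1.1262537
U = 2.9057

2.9057


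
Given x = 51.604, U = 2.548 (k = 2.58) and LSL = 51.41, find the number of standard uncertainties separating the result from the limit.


u = U / k = 2.548 / 2.58 = 0.9875969
margin = |LSL - x| = |51.41 - 51.604| = 0.194
z = margin / u = 0.194 / 0.9875969
z = 0.1964

0.1964


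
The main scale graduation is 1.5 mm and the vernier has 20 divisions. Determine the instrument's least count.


LC = MSD / n_div
= 1.5 / 20
= 0.0750

0.0750


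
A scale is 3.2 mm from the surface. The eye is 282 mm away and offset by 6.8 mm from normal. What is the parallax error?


error = h * offset / d
= 3.2 * 6.8 / 282
= 0.0772

0.0772


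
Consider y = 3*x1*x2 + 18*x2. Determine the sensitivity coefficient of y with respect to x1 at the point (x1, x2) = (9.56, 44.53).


y = 3*x1*x2 + 18*x2
dy/dx1 = 3*x2
Evaluate at x2 = 44.53: c1 = 3 * 44.53
c1 = 133.5900

133.5900


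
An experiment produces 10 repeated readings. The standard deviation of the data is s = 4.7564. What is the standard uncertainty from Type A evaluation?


u_A = s / sqrt(n)
u_A = 4.7564 / sqrt(10)
u_A = 4.7564 / 3.1622777
u_A = 1.5041

1.5041


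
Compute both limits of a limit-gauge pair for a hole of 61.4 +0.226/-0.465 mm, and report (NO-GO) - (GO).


GO = nominal - lower_tol (smallest hole = maximum material condition)
GO = 61.4 - 0.465 = 60.935
NO-GO = nominal + upper_tol (largest hole = least material condition)
NO-GO = 61.4 + 0.226 = 61.626
spread = NO-GO - GO = 61.626 - 60.935 = 0.6910

0.6910


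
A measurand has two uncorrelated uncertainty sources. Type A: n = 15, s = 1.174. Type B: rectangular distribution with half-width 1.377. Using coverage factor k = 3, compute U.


u_A = s / sqrt(n) = 1.174 / sqrt(15) = 0.3031255
u_B = half_width / sqrt(3) = 1.377 / sqrt(3) = 0.79501132
uc = sqrt(u_A^2 + u_B^2) = sqrt(0.3031255^2 + 0.79501132^2) = 0.85083963
U = k * uc = 3 * 0.85083963
U = 2.5525

2.5525


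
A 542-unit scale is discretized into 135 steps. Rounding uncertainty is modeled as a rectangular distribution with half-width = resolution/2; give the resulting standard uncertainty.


resolution = range / divisions
resolution = 542 / 135 = 4.0148148
u_res = resolution / (2*sqrt(3))
u_res = 4.0148148 / 3.4641016
u_res = 1.1590

1.1590


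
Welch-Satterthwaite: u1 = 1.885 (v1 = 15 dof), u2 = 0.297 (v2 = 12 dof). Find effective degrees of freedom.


uc = sqrt(u1^2 + u2^2) = sqrt(1.885^2 + 0.297^2) = 1.9082542
v_eff = uc^4 / (u1^4/v1 + u2^4/v2)
= 1.9082542^4 / (1.885^4/15 + 0.297^4/12)
= 13.260042 / 0.84234226
v_eff = 15.7419

15.7419


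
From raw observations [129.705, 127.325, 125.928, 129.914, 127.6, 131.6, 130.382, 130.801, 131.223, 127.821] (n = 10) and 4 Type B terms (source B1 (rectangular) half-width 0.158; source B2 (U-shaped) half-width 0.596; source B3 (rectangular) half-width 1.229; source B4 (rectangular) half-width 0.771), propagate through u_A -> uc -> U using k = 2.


mean = (129.705 + 127.325 + 125.928 + 129.914 + 127.6 + 131.6 + 130.382 + 130.801 + 131.223 + 127.821) / 10 = 129.2299
s = sqrt(sum((x - mean)^2)/(n-1)) = 1.9221511
u_A = s / sqrt(n) = 1.9221511 / sqrt(10) = 0.60783755
u_B1 = 0.158 / sqrt(3) = 0.091221343
u_B2 = 0.596 / sqrt(2) = 0.42143564
u_B3 = 1.229 / sqrt(3) = 0.70956348
u_B4 = 0.771 / sqrt(3) = 0.44513706
uc = sqrt(0.60783755^2 + 0.091221343^2 + 0.42143564^2 + 0.70956348^2 + 0.44513706^2) = 1.1211704
U = k * uc = 2 * 1.1211704
U = 2.2423

2.2423


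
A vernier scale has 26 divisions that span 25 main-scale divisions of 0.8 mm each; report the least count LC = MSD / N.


LC = MSD / n_div
= 0.8 / 26
= 0.0308

0.0308


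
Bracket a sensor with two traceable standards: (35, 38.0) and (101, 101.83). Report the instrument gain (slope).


slope = (y2 - y1) / (x2 - x1)
= (101.83 - 38.0) / (101 - 35)
= 63.8300 / 66
= 0.9671

0.9671


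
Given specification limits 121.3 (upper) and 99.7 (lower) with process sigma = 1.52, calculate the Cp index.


Cp = (USL - LSL) / (6 * sigma)
= (121.3 - 99.7) / (6 * 1.52)
= 21.6000 / 9.1200
= 2.3684

2.3684


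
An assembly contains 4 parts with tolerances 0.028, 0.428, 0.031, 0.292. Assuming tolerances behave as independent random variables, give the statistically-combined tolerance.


RSS = sqrt(0.028^2 + 0.428^2 + 0.031^2 + 0.292^2)
= sqrt(0.270193)
= 0.5198

0.5198


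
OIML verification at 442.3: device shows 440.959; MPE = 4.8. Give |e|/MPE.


e = indication - reference = 440.959 - 442.3 = -1.3410
|e| = 1.3410
ratio = |e| / MPE = 1.3410 / 4.8
ratio = 0.2794

0.2794


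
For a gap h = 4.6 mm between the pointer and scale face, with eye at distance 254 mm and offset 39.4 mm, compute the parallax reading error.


error = h * offset / d
= 4.6 * 39.4 / 254
= 0.7135

0.7135


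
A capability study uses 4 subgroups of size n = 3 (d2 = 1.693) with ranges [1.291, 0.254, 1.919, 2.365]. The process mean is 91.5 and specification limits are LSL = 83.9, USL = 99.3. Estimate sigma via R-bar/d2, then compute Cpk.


R_bar = (1.291 + 0.254 + 1.919 + 2.365) / 4 = 1.45725
sigma = R_bar / d2 = 1.45725 / 1.693 = 0.86075015
Cp = (USL - LSL)/(6*sigma) = (99.3 - 83.9)/(6*0.86075015) = 2.9819
Cpu = (99.3 - 91.5)/(3*0.86075015) = 3.0206
Cpl = (91.5 - 83.9)/(3*0.86075015) = 2.9432
Cpk = min(Cpu, Cpl) = 2.9432

2.9432


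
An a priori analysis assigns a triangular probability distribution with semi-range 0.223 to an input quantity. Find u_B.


u_B = half_width / sqrt(6)
u_B = 0.223 / 2.4494897
u_B = 0.0910

0.0910


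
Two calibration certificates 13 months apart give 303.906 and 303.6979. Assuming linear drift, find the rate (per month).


rate = (v2 - v1) / months
= (303.6979 - 303.906) / 13
= -0.2081 / 13
= -0.0160

-0.0160


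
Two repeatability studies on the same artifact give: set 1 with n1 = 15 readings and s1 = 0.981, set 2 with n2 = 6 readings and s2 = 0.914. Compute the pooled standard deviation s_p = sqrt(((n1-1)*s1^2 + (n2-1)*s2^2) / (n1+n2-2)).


s_p = sqrt(((n1-1)*s1^2 + (n2-1)*s2^2) / (n1+n2-2))
numerator = (15-1)*0.981^2 + (6-1)*0.914^2 = 13.473054 + 4.17698 = 17.650034
denominator = 15 + 6 - 2 = 19
s_p^2 = 17.650034 / 19 = 0.92894916
s_p = sqrt(0.92894916) = 0.9638

0.9638


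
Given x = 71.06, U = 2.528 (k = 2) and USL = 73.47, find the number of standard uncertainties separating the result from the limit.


u = U / k = 2.528 / 2 = 1.264
margin = |USL - x| = |73.47 - 71.06| = 2.41
z = margin / u = 2.41 / 1.264
z = 1.9066

1.9066


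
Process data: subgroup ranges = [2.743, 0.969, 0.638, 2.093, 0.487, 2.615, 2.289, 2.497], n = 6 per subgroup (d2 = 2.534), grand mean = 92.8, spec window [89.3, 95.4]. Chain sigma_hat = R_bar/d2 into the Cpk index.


R_bar = (2.743 + 0.969 + 0.638 + 2.093 + 0.487 + 2.615 + 2.289 + 2.497) / 8 = 1.791375
sigma = R_bar / d2 = 1.791375 / 2.534 = 0.70693567
Cp = (USL - LSL)/(6*sigma) = (95.4 - 89.3)/(6*0.70693567) = 1.4381
Cpu = (95.4 - 92.8)/(3*0.70693567) = 1.2259
Cpl = (92.8 - 89.3)/(3*0.70693567) = 1.6503
Cpk = min(Cpu, Cpl) = 1.2259

1.2259


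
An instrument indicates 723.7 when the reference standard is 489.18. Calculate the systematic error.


Systematic error = measured - true
= 723.7 - 489.18
= 234.5200

234.5200


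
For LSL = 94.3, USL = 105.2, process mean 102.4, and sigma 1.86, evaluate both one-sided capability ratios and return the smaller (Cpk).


Cpu = (USL - mean) / (3*sigma) = (105.2 - 102.4) / (3*1.86) = 0.5018
Cpl = (mean - LSL) / (3*sigma) = (102.4 - 94.3) / (3*1.86) = 1.4516
Cpk = min(Cpu, Cpl) = 0.5018

0.5018


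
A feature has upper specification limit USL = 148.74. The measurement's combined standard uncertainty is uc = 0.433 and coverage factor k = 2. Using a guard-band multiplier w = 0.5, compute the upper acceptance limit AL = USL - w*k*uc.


U = k * uc = 2 * 0.433 = 0.866
guard band g = w * U = 0.5 * 0.866 = 0.433
AL = USL - g = 148.74 - 0.433
AL = 148.3070

148.3070


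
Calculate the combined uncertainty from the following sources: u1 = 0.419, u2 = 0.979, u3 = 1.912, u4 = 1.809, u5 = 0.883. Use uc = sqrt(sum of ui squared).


uc = sqrt(0.419^2 + 0.979^2 + 1.912^2 + 1.809^2 + 0.883^2)
uc = sqrt(8.841916)
uc = 2.9735

2.9735


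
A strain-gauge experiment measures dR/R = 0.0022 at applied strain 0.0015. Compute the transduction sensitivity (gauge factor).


GF = (dR/R) / epsilon
= 0.0022 / 0.0015
= 1.4667

1.4667


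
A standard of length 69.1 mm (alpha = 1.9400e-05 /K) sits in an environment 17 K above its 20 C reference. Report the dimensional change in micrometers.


dL = L * alpha * dT
= 69.1 * 1.9400e-05 * 17
= 0.0227892 mm
dL_um = 0.0227892 * 1000 = 22.7892 um

22.7892


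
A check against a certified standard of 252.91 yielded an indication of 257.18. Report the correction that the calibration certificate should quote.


Correction = standard - reading
= 252.91 - 257.18
= -4.2700

-4.2700


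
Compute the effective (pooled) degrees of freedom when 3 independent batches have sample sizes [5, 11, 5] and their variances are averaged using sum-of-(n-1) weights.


nu = sum_i (n_i - 1)
nu = ((5 - 1) + (11 - 1) + (5 - 1))
nu = 4 + 10 + 4
nu = 18

18


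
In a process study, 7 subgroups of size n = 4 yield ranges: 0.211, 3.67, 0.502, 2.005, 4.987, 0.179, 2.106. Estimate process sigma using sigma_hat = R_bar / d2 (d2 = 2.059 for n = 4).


R_bar = (0.211 + 3.67 + 0.502 + 2.005 + 4.987 + 0.179 + 2.106) / 7
R_bar = 13.66 / 7 = 1.9514286
sigma_hat = R_bar / d2 = 1.9514286 / 2.059 = 0.9478

0.9478


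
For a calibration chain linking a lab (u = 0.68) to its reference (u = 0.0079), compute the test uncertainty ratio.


TUR = u_lab / u_ref
= 0.68 / 0.0079
= 86.0759

86.0759


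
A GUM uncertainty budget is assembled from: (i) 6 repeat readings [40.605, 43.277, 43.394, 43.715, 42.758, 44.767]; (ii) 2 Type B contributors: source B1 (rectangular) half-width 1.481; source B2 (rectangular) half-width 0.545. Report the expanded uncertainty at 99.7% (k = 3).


mean = (40.605 + 43.277 + 43.394 + 43.715 + 42.758 + 44.767) / 6 = 43.086
s = sqrt(sum((x - mean)^2)/(n-1)) = 1.3867727
u_A = s / sqrt(n) = 1.3867727 / sqrt(6) = 0.56614758
u_B1 = 1.481 / sqrt(3) = 0.85505575
u_B2 = 0.545 / sqrt(3) = 0.3146559
uc = sqrt(0.56614758^2 + 0.85505575^2 + 0.3146559^2) = 1.0726844
U = k * uc = 3 * 1.0726844
U = 3.2181

3.2181


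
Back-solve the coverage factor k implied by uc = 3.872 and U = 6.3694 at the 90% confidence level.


k = U / uc
k = 6.3694 / 3.872
k = 1.645

1.645


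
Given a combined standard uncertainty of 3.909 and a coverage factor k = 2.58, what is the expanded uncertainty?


U = k * uc
U = 2.58 * 3.909
U = 10.0852

10.0852


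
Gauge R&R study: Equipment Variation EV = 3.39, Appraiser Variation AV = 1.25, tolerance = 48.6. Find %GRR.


GRR = sqrt(EV^2 + AV^2) = sqrt(3.39^2 + 1.25^2) = 3.613115
%GRR = GRR / tol * 100 = 3.613115 / 48.6 * 100
%GRR = 7.4344

7.4344


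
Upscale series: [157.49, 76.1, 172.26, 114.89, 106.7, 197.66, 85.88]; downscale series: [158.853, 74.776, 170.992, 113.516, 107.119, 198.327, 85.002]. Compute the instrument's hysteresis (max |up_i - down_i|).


|157.49 - 158.853| = 1.3630
|76.1 - 74.776| = 1.3240
|172.26 - 170.992| = 1.2680
|114.89 - 113.516| = 1.3740
|106.7 - 107.119| = 0.4190
|197.66 - 198.327| = 0.6670
|85.88 - 85.002| = 0.8780
hysteresis = max(diffs) = 1.3740

1.3740


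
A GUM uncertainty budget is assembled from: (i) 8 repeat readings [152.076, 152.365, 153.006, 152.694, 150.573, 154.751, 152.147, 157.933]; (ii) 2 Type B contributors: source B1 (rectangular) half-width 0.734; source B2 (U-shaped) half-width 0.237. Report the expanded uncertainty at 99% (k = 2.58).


mean = (152.076 + 152.365 + 153.006 + 152.694 + 150.573 + 154.751 + 152.147 + 157.933) / 8 = 153.193125
s = sqrt(sum((x - mean)^2)/(n-1)) = 2.238326
u_A = s / sqrt(n) = 2.238326 / sqrt(8) = 0.79136775
u_B1 = 0.734 / sqrt(3) = 0.4237751
u_B2 = 0.237 / sqrt(2) = 0.16758431
uc = sqrt(0.79136775^2 + 0.4237751^2 + 0.16758431^2) = 0.91319919
U = k * uc = 2.58 * 0.91319919
U = 2.3561

2.3561


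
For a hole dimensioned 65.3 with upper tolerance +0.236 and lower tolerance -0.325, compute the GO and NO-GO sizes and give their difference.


GO = nominal - lower_tol (smallest hole = maximum material condition)
GO = 65.3 - 0.325 = 64.975
NO-GO = nominal + upper_tol (largest hole = least material condition)
NO-GO = 65.3 + 0.236 = 65.536
spread = NO-GO - GO = 65.536 - 64.975 = 0.5610

0.5610


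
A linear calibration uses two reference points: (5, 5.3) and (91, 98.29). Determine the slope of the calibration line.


slope = (y2 - y1) / (x2 - x1)
= (98.29 - 5.3) / (91 - 5)
= 92.9900 / 86
= 1.0813

1.0813


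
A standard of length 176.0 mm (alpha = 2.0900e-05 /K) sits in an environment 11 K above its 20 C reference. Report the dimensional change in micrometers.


dL = L * alpha * dT
= 176.0 * 2.0900e-05 * 11
= 0.0404624 mm
dL_um = 0.0404624 * 1000 = 40.4624 um

40.4624


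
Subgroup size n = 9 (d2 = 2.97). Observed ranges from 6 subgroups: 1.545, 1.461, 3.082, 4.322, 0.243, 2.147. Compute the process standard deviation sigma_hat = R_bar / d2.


R_bar = (1.545 + 1.461 + 3.082 + 4.322 + 0.243 + 2.147) / 6
R_bar = 12.8 / 6 = 2.1333333
sigma_hat = R_bar / d2 = 2.1333333 / 2.97 = 0.7183

0.7183


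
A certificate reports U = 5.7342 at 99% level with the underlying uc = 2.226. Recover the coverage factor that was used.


k = U / uc
k = 5.7342 / 2.226
k = 2.576

2.576


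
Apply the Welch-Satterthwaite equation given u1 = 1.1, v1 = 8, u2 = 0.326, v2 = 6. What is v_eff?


uc = sqrt(u1^2 + u2^2) = sqrt(1.1^2 + 0.326^2) = 1.1472907
v_eff = uc^4 / (u1^4/v1 + u2^4/v2)
= 1.1472907^4 / (1.1^4/8 + 0.326^4/6)
= 1.7325824 / 0.18489493
v_eff = 9.3706

9.3706


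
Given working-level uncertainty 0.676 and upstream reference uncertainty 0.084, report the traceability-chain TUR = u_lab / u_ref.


TUR = u_lab / u_ref
= 0.676 / 0.084
= 8.0476

8.0476


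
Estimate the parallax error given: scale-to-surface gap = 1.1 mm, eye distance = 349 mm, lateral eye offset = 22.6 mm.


error = h * offset / d
= 1.1 * 22.6 / 349
= 0.0712

0.0712


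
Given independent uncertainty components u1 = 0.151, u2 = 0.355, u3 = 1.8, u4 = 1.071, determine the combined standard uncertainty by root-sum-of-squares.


uc = sqrt(0.151^2 + 0.355^2 + 1.8^2 + 1.071^2)
uc = sqrt(4.535867)
uc = 2.1298

2.1298


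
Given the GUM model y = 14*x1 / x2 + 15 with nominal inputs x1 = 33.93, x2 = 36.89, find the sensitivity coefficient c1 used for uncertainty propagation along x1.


y = 14*x1 / x2 + 15
dy/dx1 = 14/x2
Evaluate at x2 = 36.89: c1 = 14 / 36.89
c1 = 0.3795

0.3795


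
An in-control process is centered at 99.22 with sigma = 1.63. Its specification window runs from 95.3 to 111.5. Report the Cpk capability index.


Cpu = (USL - mean) / (3*sigma) = (111.5 - 99.22) / (3*1.63) = 2.5112
Cpl = (mean - LSL) / (3*sigma) = (99.22 - 95.3) / (3*1.63) = 0.8016
Cpk = min(Cpu, Cpl) = 0.8016

0.8016


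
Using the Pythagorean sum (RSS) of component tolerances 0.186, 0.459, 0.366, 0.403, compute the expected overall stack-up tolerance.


RSS = sqrt(0.186^2 + 0.459^2 + 0.366^2 + 0.403^2)
= sqrt(0.541642)
= 0.7360

0.7360


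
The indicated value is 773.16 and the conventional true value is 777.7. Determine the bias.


Systematic error = measured - true
= 773.16 - 777.7
= -4.5400

-4.5400


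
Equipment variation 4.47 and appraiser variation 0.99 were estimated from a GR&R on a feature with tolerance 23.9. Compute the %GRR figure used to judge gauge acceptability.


GRR = sqrt(EV^2 + AV^2) = sqrt(4.47^2 + 0.99^2) = 4.5783185
%GRR = GRR / tol * 100 = 4.5783185 / 23.9 * 100
%GRR = 19.1561

19.1561
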